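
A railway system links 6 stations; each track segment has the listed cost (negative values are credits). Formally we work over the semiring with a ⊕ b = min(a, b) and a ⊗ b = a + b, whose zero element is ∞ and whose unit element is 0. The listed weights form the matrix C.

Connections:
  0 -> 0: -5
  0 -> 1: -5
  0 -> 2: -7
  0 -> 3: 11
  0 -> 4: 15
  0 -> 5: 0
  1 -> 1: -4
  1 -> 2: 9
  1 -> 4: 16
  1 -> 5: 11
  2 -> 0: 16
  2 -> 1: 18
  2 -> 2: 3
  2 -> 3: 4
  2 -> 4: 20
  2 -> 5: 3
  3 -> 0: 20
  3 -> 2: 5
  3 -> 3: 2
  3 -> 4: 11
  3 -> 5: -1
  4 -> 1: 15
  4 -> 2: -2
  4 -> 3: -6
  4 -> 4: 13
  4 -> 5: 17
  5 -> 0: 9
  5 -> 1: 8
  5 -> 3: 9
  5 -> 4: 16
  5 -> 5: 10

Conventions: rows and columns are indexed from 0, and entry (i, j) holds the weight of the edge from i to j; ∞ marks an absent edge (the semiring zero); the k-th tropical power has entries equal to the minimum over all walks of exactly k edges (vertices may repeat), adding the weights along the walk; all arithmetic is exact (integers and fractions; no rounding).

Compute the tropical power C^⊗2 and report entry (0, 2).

C^⊗2:
  [-10, -10, -12, -3, 10, -5]
  [20, -8, 5, 10, 12, 7]
  [11, 11, 6, 6, 15, 3]
  [8, 7, 7, 4, 13, 1]
  [14, 11, -1, -4, 5, -7]
  [4, 4, 2, 10, 20, 8]
Key observation: the optimum is the walk 0->0->2, with weight (-5) + (-7) = -12.
Optimal value attained by: walk 0->0->2.
Answer: (C^⊗2)[0][2] = -12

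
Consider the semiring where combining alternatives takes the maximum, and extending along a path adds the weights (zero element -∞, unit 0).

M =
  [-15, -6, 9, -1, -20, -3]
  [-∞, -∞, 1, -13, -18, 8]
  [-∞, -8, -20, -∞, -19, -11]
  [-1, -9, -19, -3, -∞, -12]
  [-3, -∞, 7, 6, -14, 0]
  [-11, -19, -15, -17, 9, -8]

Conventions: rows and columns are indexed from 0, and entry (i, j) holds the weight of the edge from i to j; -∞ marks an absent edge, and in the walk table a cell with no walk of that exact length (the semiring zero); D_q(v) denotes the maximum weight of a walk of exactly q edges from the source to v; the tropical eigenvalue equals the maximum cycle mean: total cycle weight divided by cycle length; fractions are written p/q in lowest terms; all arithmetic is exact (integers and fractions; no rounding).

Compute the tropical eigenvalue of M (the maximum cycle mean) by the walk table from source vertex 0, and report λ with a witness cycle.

q=0: [0, -∞, -∞, -∞, -∞, -∞]
q=1: [-15, -6, 9, -1, -20, -3]
q=2: [-2, 1, -5, -4, 6, 2]
q=3: [3, -8, 13, 12, 11, 9]
q=4: [11, 5, 18, 17, 18, 11]
q=5: [16, 10, 25, 24, 20, 18]
q=6: [23, 17, 27, 26, 27, 20]
Optimal cycle mean attained by: cycle 4->5->4, total 0 + 9, length 2.
Answer: λ = 9/2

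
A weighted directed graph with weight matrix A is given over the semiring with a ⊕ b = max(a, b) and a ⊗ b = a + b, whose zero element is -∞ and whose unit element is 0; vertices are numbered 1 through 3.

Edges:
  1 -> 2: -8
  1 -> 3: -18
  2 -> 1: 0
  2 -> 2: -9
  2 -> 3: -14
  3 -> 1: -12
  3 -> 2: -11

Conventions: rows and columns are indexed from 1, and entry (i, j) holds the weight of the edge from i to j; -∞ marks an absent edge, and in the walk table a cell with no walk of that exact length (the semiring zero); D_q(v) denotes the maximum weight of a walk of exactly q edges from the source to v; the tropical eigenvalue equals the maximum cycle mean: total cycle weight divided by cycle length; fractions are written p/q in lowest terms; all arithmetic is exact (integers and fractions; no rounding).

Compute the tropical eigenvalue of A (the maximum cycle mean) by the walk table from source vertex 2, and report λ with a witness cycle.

q=0: [-∞, 0, -∞]
q=1: [0, -9, -14]
q=2: [-9, -8, -18]
q=3: [-8, -17, -22]
Optimal cycle mean attained by: cycle 1->2->1, total (-8) + 0, length 2.
Answer: λ = -4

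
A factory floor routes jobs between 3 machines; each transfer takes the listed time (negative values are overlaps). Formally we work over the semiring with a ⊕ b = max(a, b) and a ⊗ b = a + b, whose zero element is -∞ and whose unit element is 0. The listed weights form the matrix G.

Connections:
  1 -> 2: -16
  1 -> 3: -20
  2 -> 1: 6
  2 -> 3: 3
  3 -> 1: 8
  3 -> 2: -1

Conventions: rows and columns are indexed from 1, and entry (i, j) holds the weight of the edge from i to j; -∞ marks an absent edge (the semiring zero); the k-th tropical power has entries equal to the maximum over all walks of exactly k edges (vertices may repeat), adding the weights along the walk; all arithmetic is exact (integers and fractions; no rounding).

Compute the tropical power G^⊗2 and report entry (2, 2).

G^⊗2:
  [-10, -21, -13]
  [11, 2, -14]
  [5, -8, 2]
Key observation: the optimum is the walk 2->3->2, with weight 3 + (-1) = 2.
Optimal value attained by: walk 2->3->2.
Answer: (G^⊗2)[2][2] = 2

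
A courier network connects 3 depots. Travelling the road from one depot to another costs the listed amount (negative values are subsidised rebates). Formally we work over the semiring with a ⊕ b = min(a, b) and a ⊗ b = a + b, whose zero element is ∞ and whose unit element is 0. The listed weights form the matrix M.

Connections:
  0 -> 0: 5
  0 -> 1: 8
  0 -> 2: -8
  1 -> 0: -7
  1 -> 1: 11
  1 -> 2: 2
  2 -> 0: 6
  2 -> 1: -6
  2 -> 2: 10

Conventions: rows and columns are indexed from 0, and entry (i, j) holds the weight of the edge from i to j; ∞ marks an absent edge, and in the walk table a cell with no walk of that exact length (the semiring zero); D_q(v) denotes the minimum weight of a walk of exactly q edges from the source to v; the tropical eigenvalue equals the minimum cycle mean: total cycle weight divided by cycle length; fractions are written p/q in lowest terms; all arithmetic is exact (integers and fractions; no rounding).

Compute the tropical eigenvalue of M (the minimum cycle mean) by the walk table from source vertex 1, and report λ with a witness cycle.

q=0: [∞, 0, ∞]
q=1: [-7, 11, 2]
q=2: [-2, -4, -15]
q=3: [-11, -21, -10]
Optimal cycle mean attained by: cycle 0->2->1->0, total (-8) + (-6) + (-7), length 3.
Answer: λ = -7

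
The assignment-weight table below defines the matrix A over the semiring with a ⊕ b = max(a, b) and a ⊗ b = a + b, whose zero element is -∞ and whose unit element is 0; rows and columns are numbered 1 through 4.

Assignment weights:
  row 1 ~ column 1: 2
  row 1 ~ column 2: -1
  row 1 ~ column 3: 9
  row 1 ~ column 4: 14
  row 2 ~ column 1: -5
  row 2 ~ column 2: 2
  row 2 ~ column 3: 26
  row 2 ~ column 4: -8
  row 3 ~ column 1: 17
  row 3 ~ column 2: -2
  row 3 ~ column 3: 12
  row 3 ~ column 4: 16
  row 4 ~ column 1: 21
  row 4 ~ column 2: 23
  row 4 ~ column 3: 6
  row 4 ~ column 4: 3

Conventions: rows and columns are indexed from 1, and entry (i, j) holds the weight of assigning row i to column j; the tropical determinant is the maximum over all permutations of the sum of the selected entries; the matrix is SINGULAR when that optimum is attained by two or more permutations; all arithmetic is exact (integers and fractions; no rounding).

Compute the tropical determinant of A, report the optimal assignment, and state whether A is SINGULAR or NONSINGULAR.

σ = (1, 2, 3, 4): 2 + 2 + 12 + 3 = 19
σ = (1, 2, 4, 3): 2 + 2 + 16 + 6 = 26
σ = (1, 3, 2, 4): 2 + 26 + (-2) + 3 = 29
σ = (1, 3, 4, 2): 2 + 26 + 16 + 23 = 67
σ = (1, 4, 2, 3): 2 + (-8) + (-2) + 6 = -2
σ = (1, 4, 3, 2): 2 + (-8) + 12 + 23 = 29
σ = (2, 1, 3, 4): (-1) + (-5) + 12 + 3 = 9
σ = (2, 1, 4, 3): (-1) + (-5) + 16 + 6 = 16
σ = (2, 3, 1, 4): (-1) + 26 + 17 + 3 = 45
σ = (2, 3, 4, 1): (-1) + 26 + 16 + 21 = 62
σ = (2, 4, 1, 3): (-1) + (-8) + 17 + 6 = 14
σ = (2, 4, 3, 1): (-1) + (-8) + 12 + 21 = 24
σ = (3, 1, 2, 4): 9 + (-5) + (-2) + 3 = 5
σ = (3, 1, 4, 2): 9 + (-5) + 16 + 23 = 43
σ = (3, 2, 1, 4): 9 + 2 + 17 + 3 = 31
σ = (3, 2, 4, 1): 9 + 2 + 16 + 21 = 48
σ = (3, 4, 1, 2): 9 + (-8) + 17 + 23 = 41
σ = (3, 4, 2, 1): 9 + (-8) + (-2) + 21 = 20
σ = (4, 1, 2, 3): 14 + (-5) + (-2) + 6 = 13
σ = (4, 1, 3, 2): 14 + (-5) + 12 + 23 = 44
σ = (4, 2, 1, 3): 14 + 2 + 17 + 6 = 39
σ = (4, 2, 3, 1): 14 + 2 + 12 + 21 = 49
σ = (4, 3, 1, 2): 14 + 26 + 17 + 23 = 80
σ = (4, 3, 2, 1): 14 + 26 + (-2) + 21 = 59
Optimal value attained by: σ = (4, 3, 1, 2).
Answer: det⊕(A) = 80; verdict: NONSINGULAR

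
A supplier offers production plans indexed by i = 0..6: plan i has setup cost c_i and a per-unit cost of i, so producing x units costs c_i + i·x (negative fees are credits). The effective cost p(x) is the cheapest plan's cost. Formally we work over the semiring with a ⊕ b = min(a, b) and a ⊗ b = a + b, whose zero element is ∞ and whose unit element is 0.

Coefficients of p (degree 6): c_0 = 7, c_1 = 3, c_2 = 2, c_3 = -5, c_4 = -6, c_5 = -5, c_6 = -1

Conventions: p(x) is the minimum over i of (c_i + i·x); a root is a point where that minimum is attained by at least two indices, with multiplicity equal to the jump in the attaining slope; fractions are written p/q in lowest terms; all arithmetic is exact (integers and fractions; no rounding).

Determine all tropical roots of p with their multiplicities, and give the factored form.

hull edge (i=0, c=7) to (i=3, c=-5): slope -4, span 3
hull edge (i=3, c=-5) to (i=4, c=-6): slope -1, span 1
hull edge (i=4, c=-6) to (i=5, c=-5): slope 1, span 1
hull edge (i=5, c=-5) to (i=6, c=-1): slope 4, span 1
Factored form: p(x) = -1 ⊗ (x ⊕ (-4)) ⊗ (x ⊕ (-1)) ⊗ (x ⊕ 1) ⊗ (x ⊕ 4) ⊗ (x ⊕ 4) ⊗ (x ⊕ 4)
Answer: roots = -4 (mult 1), -1 (mult 1), 1 (mult 1), 4 (mult 3)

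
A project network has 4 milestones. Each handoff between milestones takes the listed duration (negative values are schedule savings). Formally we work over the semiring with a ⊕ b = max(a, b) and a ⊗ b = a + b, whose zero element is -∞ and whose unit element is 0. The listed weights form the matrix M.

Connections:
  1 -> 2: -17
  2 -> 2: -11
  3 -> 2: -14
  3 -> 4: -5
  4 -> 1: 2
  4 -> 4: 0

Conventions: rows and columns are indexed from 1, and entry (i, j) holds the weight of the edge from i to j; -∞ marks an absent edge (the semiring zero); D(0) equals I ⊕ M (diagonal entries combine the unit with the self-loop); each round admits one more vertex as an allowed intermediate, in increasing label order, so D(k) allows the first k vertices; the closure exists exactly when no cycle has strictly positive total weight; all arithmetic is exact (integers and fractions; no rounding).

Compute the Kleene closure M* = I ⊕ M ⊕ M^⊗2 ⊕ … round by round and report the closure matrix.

D(0):
  [0, -17, -∞, -∞]
  [-∞, 0, -∞, -∞]
  [-∞, -14, 0, -5]
  [2, -∞, -∞, 0]
D(1):
  [0, -17, -∞, -∞]
  [-∞, 0, -∞, -∞]
  [-∞, -14, 0, -5]
  [2, -15, -∞, 0]
D(2):
  [0, -17, -∞, -∞]
  [-∞, 0, -∞, -∞]
  [-∞, -14, 0, -5]
  [2, -15, -∞, 0]
D(3):
  [0, -17, -∞, -∞]
  [-∞, 0, -∞, -∞]
  [-∞, -14, 0, -5]
  [2, -15, -∞, 0]
D(4):
  [0, -17, -∞, -∞]
  [-∞, 0, -∞, -∞]
  [-3, -14, 0, -5]
  [2, -15, -∞, 0]
Answer: M* = [[0, -17, -∞, -∞], [-∞, 0, -∞, -∞], [-3, -14, 0, -5], [2, -15, -∞, 0]]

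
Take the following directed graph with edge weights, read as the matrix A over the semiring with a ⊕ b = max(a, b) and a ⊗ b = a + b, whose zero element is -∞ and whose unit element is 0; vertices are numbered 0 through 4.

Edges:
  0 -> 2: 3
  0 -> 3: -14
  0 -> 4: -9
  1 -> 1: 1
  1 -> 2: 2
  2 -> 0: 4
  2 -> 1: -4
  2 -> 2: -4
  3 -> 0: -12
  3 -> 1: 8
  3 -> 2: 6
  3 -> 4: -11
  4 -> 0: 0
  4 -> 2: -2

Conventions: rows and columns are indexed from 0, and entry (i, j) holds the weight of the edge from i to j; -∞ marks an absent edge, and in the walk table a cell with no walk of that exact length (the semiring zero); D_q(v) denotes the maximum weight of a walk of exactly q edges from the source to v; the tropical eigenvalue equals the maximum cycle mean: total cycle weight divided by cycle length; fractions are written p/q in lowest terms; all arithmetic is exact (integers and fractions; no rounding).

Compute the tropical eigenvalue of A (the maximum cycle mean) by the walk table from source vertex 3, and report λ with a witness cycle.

q=0: [-∞, -∞, -∞, 0, -∞]
q=1: [-12, 8, 6, -∞, -11]
q=2: [10, 9, 10, -26, -21]
q=3: [14, 10, 13, -4, 1]
q=4: [17, 11, 17, 0, 5]
q=5: [21, 13, 20, 3, 8]
Optimal cycle mean attained by: cycle 0->2->0, total 3 + 4, length 2.
Answer: λ = 7/2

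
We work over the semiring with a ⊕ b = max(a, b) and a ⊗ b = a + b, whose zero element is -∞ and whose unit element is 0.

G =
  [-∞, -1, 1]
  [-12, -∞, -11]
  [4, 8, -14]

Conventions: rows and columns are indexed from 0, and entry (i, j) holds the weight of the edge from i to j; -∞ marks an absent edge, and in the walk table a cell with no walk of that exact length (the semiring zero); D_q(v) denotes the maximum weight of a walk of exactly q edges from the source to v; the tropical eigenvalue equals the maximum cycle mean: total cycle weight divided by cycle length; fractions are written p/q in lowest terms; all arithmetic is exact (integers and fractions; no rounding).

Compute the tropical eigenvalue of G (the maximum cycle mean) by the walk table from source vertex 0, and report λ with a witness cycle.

q=0: [0, -∞, -∞]
q=1: [-∞, -1, 1]
q=2: [5, 9, -12]
q=3: [-3, 4, 6]
Optimal cycle mean attained by: cycle 0->2->0, total 1 + 4, length 2.
Answer: λ = 5/2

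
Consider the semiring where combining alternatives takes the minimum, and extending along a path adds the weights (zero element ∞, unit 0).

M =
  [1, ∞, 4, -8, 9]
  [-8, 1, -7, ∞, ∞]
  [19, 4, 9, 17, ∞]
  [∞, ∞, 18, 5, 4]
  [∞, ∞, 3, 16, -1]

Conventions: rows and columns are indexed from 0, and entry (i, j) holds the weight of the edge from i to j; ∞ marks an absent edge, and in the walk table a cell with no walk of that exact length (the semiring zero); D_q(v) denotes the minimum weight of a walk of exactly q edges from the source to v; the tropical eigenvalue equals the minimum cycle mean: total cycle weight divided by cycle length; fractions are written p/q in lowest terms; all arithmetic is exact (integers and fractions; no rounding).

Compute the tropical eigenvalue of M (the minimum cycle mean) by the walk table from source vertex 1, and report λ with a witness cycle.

q=0: [∞, 0, ∞, ∞, ∞]
q=1: [-8, 1, -7, ∞, ∞]
q=2: [-7, -3, -6, -16, 1]
q=3: [-11, -2, -10, -15, -12]
q=4: [-10, -6, -9, -19, -13]
q=5: [-14, -5, -13, -18, -15]
Optimal cycle mean attained by: cycle 1->2->1, total (-7) + 4, length 2.
Answer: λ = -3/2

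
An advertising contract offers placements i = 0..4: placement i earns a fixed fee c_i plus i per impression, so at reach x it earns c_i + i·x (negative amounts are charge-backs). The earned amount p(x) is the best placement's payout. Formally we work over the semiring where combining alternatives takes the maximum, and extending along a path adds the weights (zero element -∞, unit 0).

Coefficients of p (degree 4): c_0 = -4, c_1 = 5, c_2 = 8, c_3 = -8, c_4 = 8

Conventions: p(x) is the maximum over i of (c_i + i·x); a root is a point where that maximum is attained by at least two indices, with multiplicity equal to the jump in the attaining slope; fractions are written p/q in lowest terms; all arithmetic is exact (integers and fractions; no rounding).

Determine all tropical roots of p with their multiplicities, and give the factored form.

hull edge (i=0, c=-4) to (i=1, c=5): slope 9, span 1
hull edge (i=1, c=5) to (i=2, c=8): slope 3, span 1
hull edge (i=2, c=8) to (i=4, c=8): slope 0, span 2
Factored form: p(x) = 8 ⊗ (x ⊕ (-9)) ⊗ (x ⊕ (-3)) ⊗ (x ⊕ 0) ⊗ (x ⊕ 0)
Answer: roots = -9 (mult 1), -3 (mult 1), 0 (mult 2)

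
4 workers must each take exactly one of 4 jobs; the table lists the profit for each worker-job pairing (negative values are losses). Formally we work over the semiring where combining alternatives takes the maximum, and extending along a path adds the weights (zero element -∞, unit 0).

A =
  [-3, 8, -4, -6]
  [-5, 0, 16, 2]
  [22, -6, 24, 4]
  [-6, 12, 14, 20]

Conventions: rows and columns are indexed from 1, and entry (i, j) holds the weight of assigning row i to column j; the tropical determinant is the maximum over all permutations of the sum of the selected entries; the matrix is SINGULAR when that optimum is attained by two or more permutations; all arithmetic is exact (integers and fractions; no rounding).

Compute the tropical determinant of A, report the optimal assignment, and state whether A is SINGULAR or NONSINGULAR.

σ = (1, 2, 3, 4): (-3) + 0 + 24 + 20 = 41
σ = (1, 2, 4, 3): (-3) + 0 + 4 + 14 = 15
σ = (1, 3, 2, 4): (-3) + 16 + (-6) + 20 = 27
σ = (1, 3, 4, 2): (-3) + 16 + 4 + 12 = 29
σ = (1, 4, 2, 3): (-3) + 2 + (-6) + 14 = 7
σ = (1, 4, 3, 2): (-3) + 2 + 24 + 12 = 35
σ = (2, 1, 3, 4): 8 + (-5) + 24 + 20 = 47
σ = (2, 1, 4, 3): 8 + (-5) + 4 + 14 = 21
σ = (2, 3, 1, 4): 8 + 16 + 22 + 20 = 66
σ = (2, 3, 4, 1): 8 + 16 + 4 + (-6) = 22
σ = (2, 4, 1, 3): 8 + 2 + 22 + 14 = 46
σ = (2, 4, 3, 1): 8 + 2 + 24 + (-6) = 28
σ = (3, 1, 2, 4): (-4) + (-5) + (-6) + 20 = 5
σ = (3, 1, 4, 2): (-4) + (-5) + 4 + 12 = 7
σ = (3, 2, 1, 4): (-4) + 0 + 22 + 20 = 38
σ = (3, 2, 4, 1): (-4) + 0 + 4 + (-6) = -6
σ = (3, 4, 1, 2): (-4) + 2 + 22 + 12 = 32
σ = (3, 4, 2, 1): (-4) + 2 + (-6) + (-6) = -14
σ = (4, 1, 2, 3): (-6) + (-5) + (-6) + 14 = -3
σ = (4, 1, 3, 2): (-6) + (-5) + 24 + 12 = 25
σ = (4, 2, 1, 3): (-6) + 0 + 22 + 14 = 30
σ = (4, 2, 3, 1): (-6) + 0 + 24 + (-6) = 12
σ = (4, 3, 1, 2): (-6) + 16 + 22 + 12 = 44
σ = (4, 3, 2, 1): (-6) + 16 + (-6) + (-6) = -2
Optimal value attained by: σ = (2, 3, 1, 4).
Answer: det⊕(A) = 66; verdict: NONSINGULAR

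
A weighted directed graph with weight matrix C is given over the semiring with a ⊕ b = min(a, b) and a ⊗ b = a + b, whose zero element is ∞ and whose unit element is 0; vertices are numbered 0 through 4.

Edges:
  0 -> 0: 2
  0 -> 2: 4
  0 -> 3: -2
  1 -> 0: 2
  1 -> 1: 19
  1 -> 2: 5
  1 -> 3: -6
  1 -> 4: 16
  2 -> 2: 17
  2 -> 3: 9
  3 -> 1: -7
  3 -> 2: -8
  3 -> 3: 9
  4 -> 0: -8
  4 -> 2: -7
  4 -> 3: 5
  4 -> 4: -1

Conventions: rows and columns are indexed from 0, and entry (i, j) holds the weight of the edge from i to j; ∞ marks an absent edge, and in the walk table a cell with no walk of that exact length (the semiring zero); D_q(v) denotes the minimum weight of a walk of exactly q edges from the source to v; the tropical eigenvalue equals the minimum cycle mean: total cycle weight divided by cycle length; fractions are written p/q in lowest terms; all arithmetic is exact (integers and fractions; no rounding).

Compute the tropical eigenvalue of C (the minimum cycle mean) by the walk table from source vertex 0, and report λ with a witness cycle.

q=0: [0, ∞, ∞, ∞, ∞]
q=1: [2, ∞, 4, -2, ∞]
q=2: [4, -9, -10, 0, ∞]
q=3: [-7, -7, -8, -15, 7]
q=4: [-5, -22, -23, -13, 6]
q=5: [-20, -20, -21, -28, -6]
Optimal cycle mean attained by: cycle 1->3->1, total (-6) + (-7), length 2.
Answer: λ = -13/2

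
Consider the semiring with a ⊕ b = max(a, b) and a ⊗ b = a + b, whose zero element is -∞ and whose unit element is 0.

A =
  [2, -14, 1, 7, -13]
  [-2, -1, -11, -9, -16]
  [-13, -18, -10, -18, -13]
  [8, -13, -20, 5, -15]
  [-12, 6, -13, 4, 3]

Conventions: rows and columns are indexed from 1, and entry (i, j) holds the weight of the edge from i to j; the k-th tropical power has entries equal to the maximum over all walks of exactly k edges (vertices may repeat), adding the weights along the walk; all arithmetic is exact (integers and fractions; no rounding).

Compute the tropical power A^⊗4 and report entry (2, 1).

A^⊗2:
  [15, -6, 3, 12, -8]
  [0, -2, -1, 5, -13]
  [-10, -7, -12, -6, -10]
  [13, -6, 9, 15, -5]
  [12, 9, -5, 9, 6]
A^⊗3:
  [20, 1, 16, 22, 2]
  [13, -3, 1, 10, -10]
  [2, -4, -9, -1, -7]
  [23, 2, 14, 20, 0]
  [17, 12, 13, 19, 9]
A^⊗4:
  [30, 9, 21, 27, 7]
  [18, -1, 14, 20, 0]
  [7, -1, 3, 9, -4]
  [28, 9, 24, 30, 10]
  [27, 15, 18, 24, 12]
Key observation: the optimum is the walk 2->1->4->4->1, with weight (-2) + 7 + 5 + 8 = 18.
Optimal value attained by: walk 2->1->4->4->1.
Answer: (A^⊗4)[2][1] = 18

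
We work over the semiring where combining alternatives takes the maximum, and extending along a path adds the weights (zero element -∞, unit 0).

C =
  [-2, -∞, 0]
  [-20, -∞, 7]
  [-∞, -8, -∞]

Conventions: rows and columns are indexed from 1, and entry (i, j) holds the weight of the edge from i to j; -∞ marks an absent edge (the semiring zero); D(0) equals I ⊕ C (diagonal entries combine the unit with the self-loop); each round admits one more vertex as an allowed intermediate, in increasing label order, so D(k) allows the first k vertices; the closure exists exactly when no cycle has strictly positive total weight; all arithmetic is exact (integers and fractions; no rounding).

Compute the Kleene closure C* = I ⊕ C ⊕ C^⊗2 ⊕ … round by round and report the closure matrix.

D(0):
  [0, -∞, 0]
  [-20, 0, 7]
  [-∞, -8, 0]
D(1):
  [0, -∞, 0]
  [-20, 0, 7]
  [-∞, -8, 0]
D(2):
  [0, -∞, 0]
  [-20, 0, 7]
  [-28, -8, 0]
D(3):
  [0, -8, 0]
  [-20, 0, 7]
  [-28, -8, 0]
Answer: C* = [[0, -8, 0], [-20, 0, 7], [-28, -8, 0]]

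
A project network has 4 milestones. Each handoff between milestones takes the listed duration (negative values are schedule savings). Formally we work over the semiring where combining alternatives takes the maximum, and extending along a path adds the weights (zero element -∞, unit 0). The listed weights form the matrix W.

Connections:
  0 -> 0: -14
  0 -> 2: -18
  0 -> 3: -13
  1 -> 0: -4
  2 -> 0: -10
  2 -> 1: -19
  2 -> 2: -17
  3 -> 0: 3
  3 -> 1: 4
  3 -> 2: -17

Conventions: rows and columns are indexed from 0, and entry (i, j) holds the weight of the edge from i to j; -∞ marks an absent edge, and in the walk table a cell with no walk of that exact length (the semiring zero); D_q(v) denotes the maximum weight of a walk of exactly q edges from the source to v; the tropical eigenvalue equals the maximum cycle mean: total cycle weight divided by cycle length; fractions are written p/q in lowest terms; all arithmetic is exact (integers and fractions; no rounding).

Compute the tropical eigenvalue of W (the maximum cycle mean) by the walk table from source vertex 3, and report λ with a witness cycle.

q=0: [-∞, -∞, -∞, 0]
q=1: [3, 4, -17, -∞]
q=2: [0, -36, -15, -10]
q=3: [-7, -6, -18, -13]
q=4: [-10, -9, -25, -20]
Optimal cycle mean attained by: cycle 0->3->1->0, total (-13) + 4 + (-4), length 3.
Answer: λ = -13/3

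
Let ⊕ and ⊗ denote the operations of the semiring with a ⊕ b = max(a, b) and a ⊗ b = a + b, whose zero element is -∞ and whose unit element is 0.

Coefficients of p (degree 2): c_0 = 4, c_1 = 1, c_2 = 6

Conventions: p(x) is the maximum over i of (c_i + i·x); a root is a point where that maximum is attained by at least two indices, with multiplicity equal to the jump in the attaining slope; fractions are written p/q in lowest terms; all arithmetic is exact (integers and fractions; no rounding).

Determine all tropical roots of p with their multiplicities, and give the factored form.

hull edge (i=0, c=4) to (i=2, c=6): slope 1, span 2
Factored form: p(x) = 6 ⊗ (x ⊕ (-1)) ⊗ (x ⊕ (-1))
Answer: roots = -1 (mult 2)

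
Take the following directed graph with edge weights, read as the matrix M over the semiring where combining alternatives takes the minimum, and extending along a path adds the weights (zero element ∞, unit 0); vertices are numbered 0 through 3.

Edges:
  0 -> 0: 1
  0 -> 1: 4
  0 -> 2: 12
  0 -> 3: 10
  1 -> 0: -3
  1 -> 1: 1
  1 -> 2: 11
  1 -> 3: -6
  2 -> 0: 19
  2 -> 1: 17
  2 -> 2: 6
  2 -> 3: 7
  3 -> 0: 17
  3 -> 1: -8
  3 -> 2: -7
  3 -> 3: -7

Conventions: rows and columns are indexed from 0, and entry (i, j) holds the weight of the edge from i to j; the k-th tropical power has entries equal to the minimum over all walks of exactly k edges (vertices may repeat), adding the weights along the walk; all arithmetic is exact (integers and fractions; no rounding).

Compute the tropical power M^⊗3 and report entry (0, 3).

M^⊗2:
  [1, 2, 3, -2]
  [-2, -14, -13, -13]
  [14, -1, 0, 0]
  [-11, -15, -14, -14]
M^⊗3:
  [-1, -10, -9, -9]
  [-17, -21, -20, -20]
  [-4, -8, -7, -7]
  [-18, -22, -21, -21]
Key observation: the optimum is the walk 0->1->3->3, with weight 4 + (-6) + (-7) = -9.
Optimal value attained by: walk 0->1->3->3.
Answer: (M^⊗3)[0][3] = -9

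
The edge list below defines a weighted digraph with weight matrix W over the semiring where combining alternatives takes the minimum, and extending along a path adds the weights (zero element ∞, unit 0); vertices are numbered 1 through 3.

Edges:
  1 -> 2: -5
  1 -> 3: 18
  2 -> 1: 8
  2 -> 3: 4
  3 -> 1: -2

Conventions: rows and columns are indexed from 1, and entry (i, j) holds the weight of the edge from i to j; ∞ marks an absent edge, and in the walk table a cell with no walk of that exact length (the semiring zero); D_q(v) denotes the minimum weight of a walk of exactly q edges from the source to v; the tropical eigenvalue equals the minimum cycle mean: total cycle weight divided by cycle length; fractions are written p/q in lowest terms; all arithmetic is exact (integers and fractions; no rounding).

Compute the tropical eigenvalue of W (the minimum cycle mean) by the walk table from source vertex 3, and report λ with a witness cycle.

q=0: [∞, ∞, 0]
q=1: [-2, ∞, ∞]
q=2: [∞, -7, 16]
q=3: [1, ∞, -3]
Optimal cycle mean attained by: cycle 1->2->3->1, total (-5) + 4 + (-2), length 3.
Answer: λ = -1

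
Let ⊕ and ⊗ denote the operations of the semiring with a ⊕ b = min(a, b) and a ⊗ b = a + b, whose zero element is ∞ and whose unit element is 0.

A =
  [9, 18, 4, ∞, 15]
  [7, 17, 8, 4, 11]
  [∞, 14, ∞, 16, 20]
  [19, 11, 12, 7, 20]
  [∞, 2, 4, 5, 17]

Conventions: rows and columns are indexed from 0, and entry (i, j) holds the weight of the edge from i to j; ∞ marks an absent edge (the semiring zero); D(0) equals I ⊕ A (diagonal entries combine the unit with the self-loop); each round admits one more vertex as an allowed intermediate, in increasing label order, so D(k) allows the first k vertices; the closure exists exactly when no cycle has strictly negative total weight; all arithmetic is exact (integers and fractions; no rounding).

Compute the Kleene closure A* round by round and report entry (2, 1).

D(0):
  [0, 18, 4, ∞, 15]
  [7, 0, 8, 4, 11]
  [∞, 14, 0, 16, 20]
  [19, 11, 12, 0, 20]
  [∞, 2, 4, 5, 0]
D(1):
  [0, 18, 4, ∞, 15]
  [7, 0, 8, 4, 11]
  [∞, 14, 0, 16, 20]
  [19, 11, 12, 0, 20]
  [∞, 2, 4, 5, 0]
D(2):
  [0, 18, 4, 22, 15]
  [7, 0, 8, 4, 11]
  [21, 14, 0, 16, 20]
  [18, 11, 12, 0, 20]
  [9, 2, 4, 5, 0]
D(3):
  [0, 18, 4, 20, 15]
  [7, 0, 8, 4, 11]
  [21, 14, 0, 16, 20]
  [18, 11, 12, 0, 20]
  [9, 2, 4, 5, 0]
D(4):
  [0, 18, 4, 20, 15]
  [7, 0, 8, 4, 11]
  [21, 14, 0, 16, 20]
  [18, 11, 12, 0, 20]
  [9, 2, 4, 5, 0]
D(5):
  [0, 17, 4, 20, 15]
  [7, 0, 8, 4, 11]
  [21, 14, 0, 16, 20]
  [18, 11, 12, 0, 20]
  [9, 2, 4, 5, 0]
Answer: A*[2][1] = 14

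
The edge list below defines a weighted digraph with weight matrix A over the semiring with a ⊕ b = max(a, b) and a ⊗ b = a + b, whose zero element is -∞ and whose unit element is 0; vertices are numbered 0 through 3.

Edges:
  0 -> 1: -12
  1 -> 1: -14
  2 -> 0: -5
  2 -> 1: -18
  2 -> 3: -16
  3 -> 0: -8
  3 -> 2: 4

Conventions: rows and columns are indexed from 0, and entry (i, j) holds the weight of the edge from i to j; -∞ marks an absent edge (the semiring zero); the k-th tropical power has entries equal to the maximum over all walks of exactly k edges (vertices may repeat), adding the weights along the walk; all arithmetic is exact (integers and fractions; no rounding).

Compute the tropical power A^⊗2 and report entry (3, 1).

A^⊗2:
  [-∞, -26, -∞, -∞]
  [-∞, -28, -∞, -∞]
  [-24, -17, -12, -∞]
  [-1, -14, -∞, -12]
Key observation: the optimum is the walk 3->2->1, with weight 4 + (-18) = -14.
Optimal value attained by: walk 3->2->1.
Answer: (A^⊗2)[3][1] = -14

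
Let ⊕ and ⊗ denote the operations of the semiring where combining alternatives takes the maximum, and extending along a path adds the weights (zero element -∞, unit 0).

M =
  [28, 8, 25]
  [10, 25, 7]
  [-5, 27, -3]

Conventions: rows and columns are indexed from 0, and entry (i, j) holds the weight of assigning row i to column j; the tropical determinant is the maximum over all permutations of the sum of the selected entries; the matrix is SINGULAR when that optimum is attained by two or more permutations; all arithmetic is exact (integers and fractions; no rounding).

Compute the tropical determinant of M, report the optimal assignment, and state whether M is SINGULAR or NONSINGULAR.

σ = (0, 1, 2): 28 + 25 + (-3) = 50
σ = (0, 2, 1): 28 + 7 + 27 = 62
σ = (1, 0, 2): 8 + 10 + (-3) = 15
σ = (1, 2, 0): 8 + 7 + (-5) = 10
σ = (2, 0, 1): 25 + 10 + 27 = 62
σ = (2, 1, 0): 25 + 25 + (-5) = 45
Optimal value attained by: σ = (0, 2, 1).
Answer: det⊕(M) = 62; verdict: SINGULAR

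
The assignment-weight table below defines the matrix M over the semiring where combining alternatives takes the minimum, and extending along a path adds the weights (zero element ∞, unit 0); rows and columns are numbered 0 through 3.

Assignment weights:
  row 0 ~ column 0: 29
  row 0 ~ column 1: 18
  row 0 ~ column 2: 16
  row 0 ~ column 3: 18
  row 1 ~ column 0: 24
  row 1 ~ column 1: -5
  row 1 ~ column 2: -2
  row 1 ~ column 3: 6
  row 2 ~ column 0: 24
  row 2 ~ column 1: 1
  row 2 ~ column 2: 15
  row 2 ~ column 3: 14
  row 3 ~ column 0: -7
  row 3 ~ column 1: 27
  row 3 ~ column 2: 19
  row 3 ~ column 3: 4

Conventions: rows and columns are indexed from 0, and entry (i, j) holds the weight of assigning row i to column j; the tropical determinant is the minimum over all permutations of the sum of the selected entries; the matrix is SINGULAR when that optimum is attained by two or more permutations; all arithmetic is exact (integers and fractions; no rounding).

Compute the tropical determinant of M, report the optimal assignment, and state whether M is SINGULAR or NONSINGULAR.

σ = (0, 1, 2, 3): 29 + (-5) + 15 + 4 = 43
σ = (0, 1, 3, 2): 29 + (-5) + 14 + 19 = 57
σ = (0, 2, 1, 3): 29 + (-2) + 1 + 4 = 32
σ = (0, 2, 3, 1): 29 + (-2) + 14 + 27 = 68
σ = (0, 3, 1, 2): 29 + 6 + 1 + 19 = 55
σ = (0, 3, 2, 1): 29 + 6 + 15 + 27 = 77
σ = (1, 0, 2, 3): 18 + 24 + 15 + 4 = 61
σ = (1, 0, 3, 2): 18 + 24 + 14 + 19 = 75
σ = (1, 2, 0, 3): 18 + (-2) + 24 + 4 = 44
σ = (1, 2, 3, 0): 18 + (-2) + 14 + (-7) = 23
σ = (1, 3, 0, 2): 18 + 6 + 24 + 19 = 67
σ = (1, 3, 2, 0): 18 + 6 + 15 + (-7) = 32
σ = (2, 0, 1, 3): 16 + 24 + 1 + 4 = 45
σ = (2, 0, 3, 1): 16 + 24 + 14 + 27 = 81
σ = (2, 1, 0, 3): 16 + (-5) + 24 + 4 = 39
σ = (2, 1, 3, 0): 16 + (-5) + 14 + (-7) = 18
σ = (2, 3, 0, 1): 16 + 6 + 24 + 27 = 73
σ = (2, 3, 1, 0): 16 + 6 + 1 + (-7) = 16
σ = (3, 0, 1, 2): 18 + 24 + 1 + 19 = 62
σ = (3, 0, 2, 1): 18 + 24 + 15 + 27 = 84
σ = (3, 1, 0, 2): 18 + (-5) + 24 + 19 = 56
σ = (3, 1, 2, 0): 18 + (-5) + 15 + (-7) = 21
σ = (3, 2, 0, 1): 18 + (-2) + 24 + 27 = 67
σ = (3, 2, 1, 0): 18 + (-2) + 1 + (-7) = 10
Optimal value attained by: σ = (3, 2, 1, 0).
Answer: det⊕(M) = 10; verdict: NONSINGULAR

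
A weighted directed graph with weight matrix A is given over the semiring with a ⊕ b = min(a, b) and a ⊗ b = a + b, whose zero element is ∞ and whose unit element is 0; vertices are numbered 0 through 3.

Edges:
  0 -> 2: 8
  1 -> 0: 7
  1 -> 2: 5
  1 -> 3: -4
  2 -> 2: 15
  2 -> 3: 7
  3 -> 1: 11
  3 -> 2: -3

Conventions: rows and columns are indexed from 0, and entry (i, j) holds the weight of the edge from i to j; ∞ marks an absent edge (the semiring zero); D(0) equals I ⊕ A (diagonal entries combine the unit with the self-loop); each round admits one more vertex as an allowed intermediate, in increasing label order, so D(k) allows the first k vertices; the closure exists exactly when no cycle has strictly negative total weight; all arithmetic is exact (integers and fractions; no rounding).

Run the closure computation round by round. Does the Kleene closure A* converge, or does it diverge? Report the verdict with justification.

D(0):
  [0, ∞, 8, ∞]
  [7, 0, 5, -4]
  [∞, ∞, 0, 7]
  [∞, 11, -3, 0]
D(1):
  [0, ∞, 8, ∞]
  [7, 0, 5, -4]
  [∞, ∞, 0, 7]
  [∞, 11, -3, 0]
D(2):
  [0, ∞, 8, ∞]
  [7, 0, 5, -4]
  [∞, ∞, 0, 7]
  [18, 11, -3, 0]
D(3):
  [0, ∞, 8, 15]
  [7, 0, 5, -4]
  [∞, ∞, 0, 7]
  [18, 11, -3, 0]
D(4):
  [0, 26, 8, 15]
  [7, 0, -7, -4]
  [25, 18, 0, 7]
  [18, 11, -3, 0]
Key observation: every diagonal entry stays at the unit through all rounds, so no improving cycle exists.
Answer: CONVERGES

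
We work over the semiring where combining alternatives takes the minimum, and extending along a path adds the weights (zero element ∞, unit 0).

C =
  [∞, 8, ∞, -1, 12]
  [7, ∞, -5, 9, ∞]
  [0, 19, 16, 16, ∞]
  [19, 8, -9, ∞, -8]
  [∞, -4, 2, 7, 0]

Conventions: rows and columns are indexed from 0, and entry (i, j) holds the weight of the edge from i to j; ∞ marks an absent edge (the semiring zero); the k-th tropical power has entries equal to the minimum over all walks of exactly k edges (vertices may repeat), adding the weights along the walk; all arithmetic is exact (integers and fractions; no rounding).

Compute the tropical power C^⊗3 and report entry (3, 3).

C^⊗2:
  [15, 7, -10, 17, -9]
  [-5, 14, 0, 6, 1]
  [16, 8, 7, -1, 8]
  [-9, -12, -6, -1, -8]
  [2, -4, -9, 5, -1]
C^⊗3:
  [-10, -13, -7, -2, -9]
  [0, -3, -3, -6, -2]
  [7, 4, -10, 15, -9]
  [-6, -12, -17, -10, -9]
  [-9, -5, -9, 1, -3]
Key observation: the optimum is the walk 3->2->0->3, with weight (-9) + 0 + (-1) = -10.
Optimal value attained by: walk 3->2->0->3.
Answer: (C^⊗3)[3][3] = -10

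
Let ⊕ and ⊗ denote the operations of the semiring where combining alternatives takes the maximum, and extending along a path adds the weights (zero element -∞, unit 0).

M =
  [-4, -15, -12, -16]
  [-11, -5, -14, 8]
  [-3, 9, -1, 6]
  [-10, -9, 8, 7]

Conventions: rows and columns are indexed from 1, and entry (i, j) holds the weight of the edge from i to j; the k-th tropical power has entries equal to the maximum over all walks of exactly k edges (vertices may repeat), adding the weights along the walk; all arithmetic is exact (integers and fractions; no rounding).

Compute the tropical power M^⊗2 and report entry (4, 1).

M^⊗2:
  [-8, -3, -8, -6]
  [-2, -1, 16, 15]
  [-2, 8, 14, 17]
  [5, 17, 15, 14]
Key observation: the optimum is the walk 4->3->1, with weight 8 + (-3) = 5.
Optimal value attained by: walk 4->3->1.
Answer: (M^⊗2)[4][1] = 5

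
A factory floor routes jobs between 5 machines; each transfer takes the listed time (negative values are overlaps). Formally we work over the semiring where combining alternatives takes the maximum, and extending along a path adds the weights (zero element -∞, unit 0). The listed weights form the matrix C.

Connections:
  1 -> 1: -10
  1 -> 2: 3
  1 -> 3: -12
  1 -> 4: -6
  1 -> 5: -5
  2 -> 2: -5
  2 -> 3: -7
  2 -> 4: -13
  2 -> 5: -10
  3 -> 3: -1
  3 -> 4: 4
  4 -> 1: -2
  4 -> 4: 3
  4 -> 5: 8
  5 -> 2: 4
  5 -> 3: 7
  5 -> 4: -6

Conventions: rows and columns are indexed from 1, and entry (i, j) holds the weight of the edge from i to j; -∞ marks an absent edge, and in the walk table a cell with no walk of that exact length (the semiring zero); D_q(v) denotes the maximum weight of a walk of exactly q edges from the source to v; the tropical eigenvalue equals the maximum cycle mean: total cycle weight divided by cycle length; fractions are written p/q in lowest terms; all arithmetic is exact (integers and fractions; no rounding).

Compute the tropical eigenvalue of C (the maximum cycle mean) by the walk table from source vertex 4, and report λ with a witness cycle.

q=0: [-∞, -∞, -∞, 0, -∞]
q=1: [-2, -∞, -∞, 3, 8]
q=2: [1, 12, 15, 6, 11]
q=3: [4, 15, 18, 19, 14]
q=4: [17, 18, 21, 22, 27]
q=5: [20, 31, 34, 25, 30]
Optimal cycle mean attained by: cycle 3->4->5->3, total 4 + 8 + 7, length 3.
Answer: λ = 19/3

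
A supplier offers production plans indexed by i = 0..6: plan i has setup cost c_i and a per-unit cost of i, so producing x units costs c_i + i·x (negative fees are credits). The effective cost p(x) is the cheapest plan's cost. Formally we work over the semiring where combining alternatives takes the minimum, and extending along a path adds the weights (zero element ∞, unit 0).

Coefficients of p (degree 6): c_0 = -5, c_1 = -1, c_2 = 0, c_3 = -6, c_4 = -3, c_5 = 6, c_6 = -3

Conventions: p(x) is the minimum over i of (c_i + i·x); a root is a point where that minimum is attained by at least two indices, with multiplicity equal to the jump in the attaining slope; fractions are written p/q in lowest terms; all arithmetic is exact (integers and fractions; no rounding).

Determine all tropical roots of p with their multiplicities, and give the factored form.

hull edge (i=0, c=-5) to (i=3, c=-6): slope -1/3, span 3
hull edge (i=3, c=-6) to (i=6, c=-3): slope 1, span 3
Factored form: p(x) = -3 ⊗ (x ⊕ (-1)) ⊗ (x ⊕ (-1)) ⊗ (x ⊕ (-1)) ⊗ (x ⊕ 1/3) ⊗ (x ⊕ 1/3) ⊗ (x ⊕ 1/3)
Answer: roots = -1 (mult 3), 1/3 (mult 3)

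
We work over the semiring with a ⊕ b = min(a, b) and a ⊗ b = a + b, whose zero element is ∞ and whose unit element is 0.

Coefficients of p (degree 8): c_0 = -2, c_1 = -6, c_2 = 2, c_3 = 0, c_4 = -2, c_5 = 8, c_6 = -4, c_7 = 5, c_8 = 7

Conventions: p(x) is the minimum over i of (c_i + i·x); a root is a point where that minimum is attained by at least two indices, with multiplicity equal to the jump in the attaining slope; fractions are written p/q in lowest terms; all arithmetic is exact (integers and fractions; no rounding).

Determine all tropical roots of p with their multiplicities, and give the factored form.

hull edge (i=0, c=-2) to (i=1, c=-6): slope -4, span 1
hull edge (i=1, c=-6) to (i=6, c=-4): slope 2/5, span 5
hull edge (i=6, c=-4) to (i=8, c=7): slope 11/2, span 2
Factored form: p(x) = 7 ⊗ (x ⊕ (-11/2)) ⊗ (x ⊕ (-11/2)) ⊗ (x ⊕ (-2/5)) ⊗ (x ⊕ (-2/5)) ⊗ (x ⊕ (-2/5)) ⊗ (x ⊕ (-2/5)) ⊗ (x ⊕ (-2/5)) ⊗ (x ⊕ 4)
Answer: roots = -11/2 (mult 2), -2/5 (mult 5), 4 (mult 1)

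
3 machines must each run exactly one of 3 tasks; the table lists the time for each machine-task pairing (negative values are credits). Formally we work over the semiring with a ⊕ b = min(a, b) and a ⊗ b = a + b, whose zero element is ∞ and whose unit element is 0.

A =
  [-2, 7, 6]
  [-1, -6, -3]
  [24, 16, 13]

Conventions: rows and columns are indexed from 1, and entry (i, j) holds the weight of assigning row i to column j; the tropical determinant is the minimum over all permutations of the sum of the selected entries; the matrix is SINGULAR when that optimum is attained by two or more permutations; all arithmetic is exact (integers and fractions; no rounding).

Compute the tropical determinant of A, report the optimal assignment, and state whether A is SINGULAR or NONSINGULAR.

σ = (1, 2, 3): (-2) + (-6) + 13 = 5
σ = (1, 3, 2): (-2) + (-3) + 16 = 11
σ = (2, 1, 3): 7 + (-1) + 13 = 19
σ = (2, 3, 1): 7 + (-3) + 24 = 28
σ = (3, 1, 2): 6 + (-1) + 16 = 21
σ = (3, 2, 1): 6 + (-6) + 24 = 24
Optimal value attained by: σ = (1, 2, 3).
Answer: det⊕(A) = 5; verdict: NONSINGULAR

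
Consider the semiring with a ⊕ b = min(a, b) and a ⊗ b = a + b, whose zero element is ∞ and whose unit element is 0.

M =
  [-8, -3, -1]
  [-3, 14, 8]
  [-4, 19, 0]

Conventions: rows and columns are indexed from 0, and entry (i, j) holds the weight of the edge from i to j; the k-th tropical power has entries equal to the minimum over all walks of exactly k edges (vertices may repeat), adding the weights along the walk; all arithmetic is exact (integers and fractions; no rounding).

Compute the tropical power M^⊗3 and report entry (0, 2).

M^⊗2:
  [-16, -11, -9]
  [-11, -6, -4]
  [-12, -7, -5]
M^⊗3:
  [-24, -19, -17]
  [-19, -14, -12]
  [-20, -15, -13]
Key observation: the optimum is the walk 0->0->0->2, with weight (-8) + (-8) + (-1) = -17.
Optimal value attained by: walk 0->0->0->2.
Answer: (M^⊗3)[0][2] = -17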